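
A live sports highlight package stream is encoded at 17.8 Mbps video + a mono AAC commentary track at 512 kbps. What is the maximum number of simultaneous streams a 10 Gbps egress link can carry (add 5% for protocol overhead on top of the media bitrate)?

Audio: 512 kbps = 0.512 Mbps.
Per-viewer media rate: 18.312 Mbps.
On the wire with 5% overhead: 19.228 Mbps.
10 Gbps = 10,000 Mbps; 10,000 / 19.228 = 520.09 → 520 viewers.

520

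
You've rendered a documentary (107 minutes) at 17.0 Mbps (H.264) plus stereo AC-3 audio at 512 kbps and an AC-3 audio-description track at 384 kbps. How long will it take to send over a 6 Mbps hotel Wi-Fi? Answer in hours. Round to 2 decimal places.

107 min = 6420 s
Audio total: 512 + 384 = 896 kbps = 0.896 Mbps.
Total bitrate: 17.896 Mbps.
File: 17.896 Mbps × 6420 s = 114892.3 Mb.
At 6 Mbps: 114892.3 / 6 = 19148.7 s ≈ 5.32 hours.

5.32 hours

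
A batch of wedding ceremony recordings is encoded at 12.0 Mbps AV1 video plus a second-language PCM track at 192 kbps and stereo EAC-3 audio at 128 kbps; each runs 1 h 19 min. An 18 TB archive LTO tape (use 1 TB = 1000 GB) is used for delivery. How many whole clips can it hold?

1 h 19 min = 79 min = 4740 s
Audio total: 192 + 128 = 320 kbps = 0.320 Mbps.
Total bitrate: 12.320 Mbps.
Per item: 12.320 Mbps × 4740 s = 58,397 Mb = 7,300 MB.
Capacity: 18 TB = 144,000,000 Mb; 2465.89 items → 2465 complete.

2465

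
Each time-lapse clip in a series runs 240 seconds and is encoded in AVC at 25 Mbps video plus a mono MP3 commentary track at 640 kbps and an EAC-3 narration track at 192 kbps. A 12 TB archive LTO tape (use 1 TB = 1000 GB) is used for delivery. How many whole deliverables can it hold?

Audio total: 640 + 192 = 832 kbps = 0.832 Mbps.
Total bitrate: 25.832 Mbps.
Per item: 25.832 Mbps × 240 s = 6,200 Mb = 775.0 MB.
Capacity: 12 TB = 96,000,000 Mb; 15484.67 items → 15484 complete.

15484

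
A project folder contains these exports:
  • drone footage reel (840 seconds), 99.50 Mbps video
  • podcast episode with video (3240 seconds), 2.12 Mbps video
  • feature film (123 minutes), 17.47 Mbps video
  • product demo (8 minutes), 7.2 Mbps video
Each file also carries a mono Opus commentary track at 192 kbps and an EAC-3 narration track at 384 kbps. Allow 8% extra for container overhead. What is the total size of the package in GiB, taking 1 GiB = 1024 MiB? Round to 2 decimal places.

Audio total: 192 + 384 = 576 kbps = 0.576 Mbps.
drone footage reel: 100.076 Mbps × 840 s × 1.08 = 90788.9 Mb
podcast episode with video: 2.696 Mbps × 3240 s × 1.08 = 9433.8 Mb
feature film: 18.046 Mbps × 7380 s × 1.08 = 143833.8 Mb
product demo: 7.776 Mbps × 480 s × 1.08 = 4031.1 Mb
Total: 248087.7 Mb = 31011.0 MB.
= 28.88 GiB.

28.88 GiB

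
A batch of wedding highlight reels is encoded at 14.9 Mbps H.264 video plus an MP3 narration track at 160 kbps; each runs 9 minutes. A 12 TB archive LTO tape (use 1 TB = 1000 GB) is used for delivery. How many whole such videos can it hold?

9 min = 540 s
Audio: 160 kbps = 0.160 Mbps.
Total bitrate: 15.060 Mbps.
Per item: 15.060 Mbps × 540 s = 8,132 Mb = 1,017 MB.
Capacity: 12 TB = 96,000,000 Mb; 11804.63 items → 11804 complete.

11804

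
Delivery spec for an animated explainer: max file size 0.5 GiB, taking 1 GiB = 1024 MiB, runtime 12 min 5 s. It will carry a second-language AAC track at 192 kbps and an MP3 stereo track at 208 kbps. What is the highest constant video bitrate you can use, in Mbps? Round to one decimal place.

5.5 Mbps

Budget: 0.5 GiB = 4295.0 Mb.
12 min 5 s = 725 s
Total bitrate budget: 4295.0 Mb / 725 s = 5.924 Mbps.
Audio total: 192 + 208 = 400 kbps = 0.400 Mbps.
Video: 5.924 − 0.400 = 5.524 Mbps.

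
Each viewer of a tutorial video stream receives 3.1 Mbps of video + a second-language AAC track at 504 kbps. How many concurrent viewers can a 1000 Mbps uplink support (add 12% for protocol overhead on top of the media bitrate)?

247

Audio: 504 kbps = 0.504 Mbps.
Per-viewer media rate: 3.604 Mbps.
On the wire with 12% overhead: 4.036 Mbps.
1000 Mbps = 1,000 Mbps; 1,000 / 4.036 = 247.74 → 247 viewers.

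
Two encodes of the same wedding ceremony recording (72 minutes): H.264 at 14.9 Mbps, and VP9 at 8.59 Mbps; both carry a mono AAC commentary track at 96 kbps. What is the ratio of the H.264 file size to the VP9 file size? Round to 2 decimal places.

1.73

72 min = 4320 s
Audio: 96 kbps = 0.096 Mbps.
H.264: 14.996 Mbps × 4320 s = 64782.7 Mb = 8.098 GB.
VP9: 8.686 Mbps × 4320 s = 37523.5 Mb = 4.690 GB.
Ratio: 8.098 / 4.690 = 1.726.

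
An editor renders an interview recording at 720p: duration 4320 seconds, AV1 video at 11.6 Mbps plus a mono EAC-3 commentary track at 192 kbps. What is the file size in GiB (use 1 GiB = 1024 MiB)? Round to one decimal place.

Audio: 192 kbps = 0.192 Mbps.
Total bitrate: 11.6 + 0.192 = 11.792 Mbps.
Stream data: 11.792 Mbps × 4320 s = 50941.4 Mb.
50,941 Mb = 6,367,680,000 bytes ÷ 1,073,741,824 = 5.930 GiB.

5.9 GiB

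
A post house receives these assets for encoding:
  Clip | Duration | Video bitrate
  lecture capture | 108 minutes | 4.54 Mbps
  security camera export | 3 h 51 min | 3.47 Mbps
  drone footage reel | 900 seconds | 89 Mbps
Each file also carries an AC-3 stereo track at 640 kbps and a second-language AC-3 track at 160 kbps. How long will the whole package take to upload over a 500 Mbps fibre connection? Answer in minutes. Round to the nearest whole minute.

Audio total: 640 + 160 = 800 kbps = 0.800 Mbps.
lecture capture: 5.340 Mbps × 6480 s = 34603.2 Mb
security camera export: 4.270 Mbps × 13860 s = 59182.2 Mb
drone footage reel: 89.800 Mbps × 900 s = 80820.0 Mb
Total: 174605.4 Mb = 21825.7 MB.
At 500 Mbps: 174605.4 / 500 = 349 s ≈ 5.82 minutes.

6 minutes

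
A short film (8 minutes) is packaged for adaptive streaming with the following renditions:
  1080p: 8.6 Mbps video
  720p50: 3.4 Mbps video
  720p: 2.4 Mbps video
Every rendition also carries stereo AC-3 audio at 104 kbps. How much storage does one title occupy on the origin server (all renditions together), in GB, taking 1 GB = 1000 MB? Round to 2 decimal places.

8 min = 480 s
Audio: 104 kbps = 0.104 Mbps.
Sum of rendition bitrates: (8.6+0.104) + (3.4+0.104) + (2.4+0.104) = 14.712 Mbps.
× 480 s = 7,062 Mb = 882.7 MB = 0.8827 GB.

0.88 GB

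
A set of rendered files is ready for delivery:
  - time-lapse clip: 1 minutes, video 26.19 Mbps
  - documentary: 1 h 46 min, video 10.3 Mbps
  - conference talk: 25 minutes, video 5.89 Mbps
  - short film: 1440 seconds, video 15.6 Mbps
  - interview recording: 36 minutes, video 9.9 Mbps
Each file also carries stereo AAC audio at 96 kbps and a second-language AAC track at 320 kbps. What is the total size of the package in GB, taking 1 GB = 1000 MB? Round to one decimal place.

15.6 GB

Audio total: 96 + 320 = 416 kbps = 0.416 Mbps.
time-lapse clip: 26.606 Mbps × 60 s = 1596.4 Mb
documentary: 10.716 Mbps × 6360 s = 68153.8 Mb
conference talk: 6.306 Mbps × 1500 s = 9459.0 Mb
short film: 16.016 Mbps × 1440 s = 23063.0 Mb
interview recording: 10.316 Mbps × 2160 s = 22282.6 Mb
Total: 124554.7 Mb = 15569.3 MB.
= 15.57 GB.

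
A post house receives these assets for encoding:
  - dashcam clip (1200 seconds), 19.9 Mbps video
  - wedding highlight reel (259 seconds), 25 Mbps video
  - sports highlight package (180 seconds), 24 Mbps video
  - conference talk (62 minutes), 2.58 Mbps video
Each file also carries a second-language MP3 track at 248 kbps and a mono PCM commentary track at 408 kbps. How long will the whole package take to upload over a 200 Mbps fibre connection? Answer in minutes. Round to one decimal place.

4.0 minutes

Audio total: 248 + 408 = 656 kbps = 0.656 Mbps.
dashcam clip: 20.556 Mbps × 1200 s = 24667.2 Mb
wedding highlight reel: 25.656 Mbps × 259 s = 6644.9 Mb
sports highlight package: 24.656 Mbps × 180 s = 4438.1 Mb
conference talk: 3.236 Mbps × 3720 s = 12037.9 Mb
Total: 47788.1 Mb = 5973.5 MB.
At 200 Mbps: 47788.1 / 200 = 239 s ≈ 3.98 minutes.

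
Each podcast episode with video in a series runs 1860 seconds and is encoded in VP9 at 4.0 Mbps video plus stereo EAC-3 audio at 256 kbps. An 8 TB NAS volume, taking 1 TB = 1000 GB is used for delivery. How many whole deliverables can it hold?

8084

Audio: 256 kbps = 0.256 Mbps.
Total bitrate: 4.256 Mbps.
Per item: 4.256 Mbps × 1860 s = 7,916 Mb = 989.5 MB.
Capacity: 8 TB = 64,000,000 Mb; 8084.73 items → 8084 complete.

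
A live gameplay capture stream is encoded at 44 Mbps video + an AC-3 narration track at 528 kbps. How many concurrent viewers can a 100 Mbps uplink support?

Audio: 528 kbps = 0.528 Mbps.
Per-viewer media rate: 44.528 Mbps.
100 Mbps = 100.0 Mbps; 100.0 / 44.528 = 2.25 → 2 viewers.

2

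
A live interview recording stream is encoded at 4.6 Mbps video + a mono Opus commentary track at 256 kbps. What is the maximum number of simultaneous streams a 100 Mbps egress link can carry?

Audio: 256 kbps = 0.256 Mbps.
Per-viewer media rate: 4.856 Mbps.
100 Mbps = 100.0 Mbps; 100.0 / 4.856 = 20.59 → 20 viewers.

20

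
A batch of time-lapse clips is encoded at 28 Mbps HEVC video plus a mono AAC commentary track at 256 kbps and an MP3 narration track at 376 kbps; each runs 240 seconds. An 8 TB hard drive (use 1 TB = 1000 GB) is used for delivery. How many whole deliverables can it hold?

9313

Audio total: 256 + 376 = 632 kbps = 0.632 Mbps.
Total bitrate: 28.632 Mbps.
Per item: 28.632 Mbps × 240 s = 6,872 Mb = 859.0 MB.
Capacity: 8 TB = 64,000,000 Mb; 9313.59 items → 9313 complete.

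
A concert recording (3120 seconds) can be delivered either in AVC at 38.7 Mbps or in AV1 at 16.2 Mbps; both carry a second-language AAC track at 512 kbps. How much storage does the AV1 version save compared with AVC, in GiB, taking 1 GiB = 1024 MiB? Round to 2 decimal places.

8.17 GiB

Audio: 512 kbps = 0.512 Mbps.
AVC: 39.212 Mbps × 3120 s = 122341.4 Mb = 14.242 GiB.
AV1: 16.712 Mbps × 3120 s = 52141.4 Mb = 6.070 GiB.
Saving: 14.242 − 6.070 = 8.172 GiB.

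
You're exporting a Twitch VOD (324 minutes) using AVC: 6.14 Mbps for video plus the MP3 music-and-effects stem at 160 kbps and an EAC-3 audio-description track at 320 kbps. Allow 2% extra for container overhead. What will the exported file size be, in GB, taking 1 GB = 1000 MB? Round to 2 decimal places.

16.41 GB

324 min = 19440 s
Audio total: 160 + 320 = 480 kbps = 0.480 Mbps.
Total bitrate: 6.14 + 0.480 = 6.620 Mbps.
Stream data: 6.620 Mbps × 19440 s = 128692.8 Mb.
With 2% container overhead: ×1.02.
131,267 Mb ÷ 8 = 16,408 MB → 16.41 GB.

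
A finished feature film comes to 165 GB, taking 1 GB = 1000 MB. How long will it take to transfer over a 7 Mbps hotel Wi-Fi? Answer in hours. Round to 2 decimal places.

52.38 hours

File: 165 GB = 1320000.0 Mb.
At 7 Mbps: 1320000.0 / 7 = 188571.4 s ≈ 52.4 hours.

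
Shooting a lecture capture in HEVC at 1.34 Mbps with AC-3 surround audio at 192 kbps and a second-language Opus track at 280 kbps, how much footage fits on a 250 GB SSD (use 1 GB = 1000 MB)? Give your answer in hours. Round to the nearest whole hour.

307 hours

Audio total: 192 + 280 = 472 kbps = 0.472 Mbps.
Total bitrate: 1.34 + 0.472 = 1.812 Mbps.
Capacity: 250 GB = 2,000,000 Mb.
Recording time: 2,000,000 / 1.812 = 1,103,753 s ≈ 307 hours.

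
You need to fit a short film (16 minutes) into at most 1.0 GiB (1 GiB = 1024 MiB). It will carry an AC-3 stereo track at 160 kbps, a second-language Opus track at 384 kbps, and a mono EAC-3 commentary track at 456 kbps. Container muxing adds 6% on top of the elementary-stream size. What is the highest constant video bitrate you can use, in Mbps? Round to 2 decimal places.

Budget: 1.0 GiB = 8589.9 Mb.
Stream payload after overhead: 8589.9 / 1.06 = 8103.7 Mb.
16 min = 960 s
Total bitrate budget: 8103.7 Mb / 960 s = 8.441 Mbps.
Audio total: 160 + 384 + 456 = 1000 kbps = 1.000 Mbps.
Video: 8.441 − 1.000 = 7.441 Mbps.

7.44 Mbps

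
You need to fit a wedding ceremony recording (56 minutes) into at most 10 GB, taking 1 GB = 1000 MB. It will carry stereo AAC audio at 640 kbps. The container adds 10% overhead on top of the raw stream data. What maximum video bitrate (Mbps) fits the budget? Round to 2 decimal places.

21.01 Mbps

Budget: 10 GB = 80000.0 Mb.
Stream payload after overhead: 80000.0 / 1.10 = 72727.3 Mb.
56 min = 3360 s
Total bitrate budget: 72727.3 Mb / 3360 s = 21.645 Mbps.
Audio: 640 kbps = 0.640 Mbps.
Video: 21.645 − 0.640 = 21.005 Mbps.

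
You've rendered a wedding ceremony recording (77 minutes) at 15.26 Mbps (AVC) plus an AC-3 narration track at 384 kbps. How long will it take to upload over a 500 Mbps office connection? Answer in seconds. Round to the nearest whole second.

77 min = 4620 s
Audio: 384 kbps = 0.384 Mbps.
Total bitrate: 15.644 Mbps.
File: 15.644 Mbps × 4620 s = 72275.3 Mb.
At 500 Mbps: 72275.3 / 500 = 144.6 s ≈ 145 seconds.

145 seconds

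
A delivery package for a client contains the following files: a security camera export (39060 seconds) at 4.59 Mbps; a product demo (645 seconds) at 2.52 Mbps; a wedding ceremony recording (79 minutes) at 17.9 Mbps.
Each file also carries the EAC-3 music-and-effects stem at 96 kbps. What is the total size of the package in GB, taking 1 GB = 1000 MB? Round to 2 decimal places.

Audio: 96 kbps = 0.096 Mbps.
security camera export: 4.686 Mbps × 39060 s = 183035.2 Mb
product demo: 2.616 Mbps × 645 s = 1687.3 Mb
wedding ceremony recording: 17.996 Mbps × 4740 s = 85301.0 Mb
Total: 270023.5 Mb = 33752.9 MB.
= 33.75 GB.

33.75 GB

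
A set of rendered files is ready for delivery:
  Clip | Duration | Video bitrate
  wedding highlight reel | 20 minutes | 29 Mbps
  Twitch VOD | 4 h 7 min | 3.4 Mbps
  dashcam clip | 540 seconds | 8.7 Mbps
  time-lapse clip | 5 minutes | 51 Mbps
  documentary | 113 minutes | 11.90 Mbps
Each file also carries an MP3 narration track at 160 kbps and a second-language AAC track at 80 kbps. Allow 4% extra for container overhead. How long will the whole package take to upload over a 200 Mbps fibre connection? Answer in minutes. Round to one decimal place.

Audio total: 160 + 80 = 240 kbps = 0.240 Mbps.
wedding highlight reel: 29.240 Mbps × 1200 s × 1.04 = 36491.5 Mb
Twitch VOD: 3.640 Mbps × 14820 s × 1.04 = 56102.6 Mb
dashcam clip: 8.940 Mbps × 540 s × 1.04 = 5020.7 Mb
time-lapse clip: 51.240 Mbps × 300 s × 1.04 = 15986.9 Mb
documentary: 12.140 Mbps × 6780 s × 1.04 = 85601.6 Mb
Total: 199203.3 Mb = 24900.4 MB.
At 200 Mbps: 199203.3 / 200 = 996 s ≈ 16.6 minutes.

16.6 minutes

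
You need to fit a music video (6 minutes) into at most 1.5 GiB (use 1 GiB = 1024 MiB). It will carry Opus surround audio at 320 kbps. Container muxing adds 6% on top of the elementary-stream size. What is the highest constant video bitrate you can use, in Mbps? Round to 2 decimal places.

33.45 Mbps

Budget: 1.5 GiB = 12884.9 Mb.
Stream payload after overhead: 12884.9 / 1.06 = 12155.6 Mb.
6 min = 360 s
Total bitrate budget: 12155.6 Mb / 360 s = 33.765 Mbps.
Audio: 320 kbps = 0.320 Mbps.
Video: 33.765 − 0.320 = 33.445 Mbps.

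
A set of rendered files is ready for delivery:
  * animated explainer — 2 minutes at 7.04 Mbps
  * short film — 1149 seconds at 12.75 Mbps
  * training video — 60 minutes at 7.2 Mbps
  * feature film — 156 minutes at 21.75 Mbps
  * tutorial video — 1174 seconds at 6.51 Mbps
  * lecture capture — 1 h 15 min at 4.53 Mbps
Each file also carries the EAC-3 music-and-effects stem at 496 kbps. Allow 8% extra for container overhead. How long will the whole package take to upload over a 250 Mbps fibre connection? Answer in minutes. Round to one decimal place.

Audio: 496 kbps = 0.496 Mbps.
animated explainer: 7.536 Mbps × 120 s × 1.08 = 976.7 Mb
short film: 13.246 Mbps × 1149 s × 1.08 = 16437.2 Mb
training video: 7.696 Mbps × 3600 s × 1.08 = 29922.0 Mb
feature film: 22.246 Mbps × 9360 s × 1.08 = 224880.4 Mb
tutorial video: 7.006 Mbps × 1174 s × 1.08 = 8883.0 Mb
lecture capture: 5.026 Mbps × 4500 s × 1.08 = 24426.4 Mb
Total: 305525.7 Mb = 38190.7 MB.
At 250 Mbps: 305525.7 / 250 = 1222 s ≈ 20.4 minutes.

20.4 minutes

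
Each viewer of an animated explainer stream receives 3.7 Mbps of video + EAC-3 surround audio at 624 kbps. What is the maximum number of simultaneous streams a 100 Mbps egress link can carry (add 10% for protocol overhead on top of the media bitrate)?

Audio: 624 kbps = 0.624 Mbps.
Per-viewer media rate: 4.324 Mbps.
On the wire with 10% overhead: 4.756 Mbps.
100 Mbps = 100.0 Mbps; 100.0 / 4.756 = 21.02 → 21 viewers.

21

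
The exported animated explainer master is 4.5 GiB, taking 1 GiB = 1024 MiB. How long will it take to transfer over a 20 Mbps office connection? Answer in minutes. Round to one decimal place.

32.2 minutes

File: 4.5 GiB = 38654.7 Mb.
At 20 Mbps: 38654.7 / 20 = 1932.7 s ≈ 32.2 minutes.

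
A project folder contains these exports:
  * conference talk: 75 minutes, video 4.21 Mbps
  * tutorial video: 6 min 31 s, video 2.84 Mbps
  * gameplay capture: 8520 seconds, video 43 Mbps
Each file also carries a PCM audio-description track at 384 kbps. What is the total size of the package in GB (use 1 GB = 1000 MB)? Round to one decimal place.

Audio: 384 kbps = 0.384 Mbps.
conference talk: 4.594 Mbps × 4500 s = 20673.0 Mb
tutorial video: 3.224 Mbps × 391 s = 1260.6 Mb
gameplay capture: 43.384 Mbps × 8520 s = 369631.7 Mb
Total: 391565.3 Mb = 48945.7 MB.
= 48.95 GB.

48.9 GB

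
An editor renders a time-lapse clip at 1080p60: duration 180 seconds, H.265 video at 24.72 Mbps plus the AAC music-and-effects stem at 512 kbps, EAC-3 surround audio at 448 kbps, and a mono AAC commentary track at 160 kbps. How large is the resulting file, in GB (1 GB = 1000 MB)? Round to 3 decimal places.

Audio total: 512 + 448 + 160 = 1120 kbps = 1.120 Mbps.
Total bitrate: 24.72 + 1.120 = 25.840 Mbps.
Stream data: 25.840 Mbps × 180 s = 4651.2 Mb.
4,651 Mb ÷ 8 = 581.4 MB → 0.5814 GB.

0.581 GB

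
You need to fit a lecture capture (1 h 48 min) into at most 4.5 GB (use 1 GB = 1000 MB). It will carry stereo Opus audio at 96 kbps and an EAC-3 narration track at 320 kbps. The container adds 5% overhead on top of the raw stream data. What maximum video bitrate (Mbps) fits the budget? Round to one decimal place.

Budget: 4.5 GB = 36000.0 Mb.
Stream payload after overhead: 36000.0 / 1.05 = 34285.7 Mb.
1 h 48 min = 108 min = 6480 s
Total bitrate budget: 34285.7 Mb / 6480 s = 5.291 Mbps.
Audio total: 96 + 320 = 416 kbps = 0.416 Mbps.
Video: 5.291 − 0.416 = 4.875 Mbps.

4.9 Mbps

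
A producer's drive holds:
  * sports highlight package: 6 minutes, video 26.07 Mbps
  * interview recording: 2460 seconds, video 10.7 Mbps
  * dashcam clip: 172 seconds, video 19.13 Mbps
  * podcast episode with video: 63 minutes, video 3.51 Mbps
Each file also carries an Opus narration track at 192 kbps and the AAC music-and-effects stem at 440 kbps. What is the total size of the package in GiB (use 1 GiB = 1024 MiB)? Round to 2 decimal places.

6.58 GiB

Audio total: 192 + 440 = 632 kbps = 0.632 Mbps.
sports highlight package: 26.702 Mbps × 360 s = 9612.7 Mb
interview recording: 11.332 Mbps × 2460 s = 27876.7 Mb
dashcam clip: 19.762 Mbps × 172 s = 3399.1 Mb
podcast episode with video: 4.142 Mbps × 3780 s = 15656.8 Mb
Total: 56545.3 Mb = 7068.2 MB.
= 6.583 GiB.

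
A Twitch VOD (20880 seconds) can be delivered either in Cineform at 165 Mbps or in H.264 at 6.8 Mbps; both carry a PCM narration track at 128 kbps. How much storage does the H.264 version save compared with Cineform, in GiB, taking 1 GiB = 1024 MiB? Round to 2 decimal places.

Audio: 128 kbps = 0.128 Mbps.
Cineform: 165.128 Mbps × 20880 s = 3447872.6 Mb = 401.385 GiB.
H.264: 6.928 Mbps × 20880 s = 144656.6 Mb = 16.840 GiB.
Saving: 401.385 − 16.840 = 384.545 GiB.

384.54 GiB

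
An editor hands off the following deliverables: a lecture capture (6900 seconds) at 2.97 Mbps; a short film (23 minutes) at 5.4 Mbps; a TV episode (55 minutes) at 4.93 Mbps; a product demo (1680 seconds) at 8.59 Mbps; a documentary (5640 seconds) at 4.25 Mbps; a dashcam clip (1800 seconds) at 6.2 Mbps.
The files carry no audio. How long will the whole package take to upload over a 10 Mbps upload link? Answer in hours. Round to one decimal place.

lecture capture: 2.970 Mbps × 6900 s = 20493.0 Mb
short film: 5.400 Mbps × 1380 s = 7452.0 Mb
TV episode: 4.930 Mbps × 3300 s = 16269.0 Mb
product demo: 8.590 Mbps × 1680 s = 14431.2 Mb
documentary: 4.250 Mbps × 5640 s = 23970.0 Mb
dashcam clip: 6.200 Mbps × 1800 s = 11160.0 Mb
Total: 93775.2 Mb = 11721.9 MB.
At 10 Mbps: 93775.2 / 10 = 9378 s ≈ 2.6 hours.

2.6 hours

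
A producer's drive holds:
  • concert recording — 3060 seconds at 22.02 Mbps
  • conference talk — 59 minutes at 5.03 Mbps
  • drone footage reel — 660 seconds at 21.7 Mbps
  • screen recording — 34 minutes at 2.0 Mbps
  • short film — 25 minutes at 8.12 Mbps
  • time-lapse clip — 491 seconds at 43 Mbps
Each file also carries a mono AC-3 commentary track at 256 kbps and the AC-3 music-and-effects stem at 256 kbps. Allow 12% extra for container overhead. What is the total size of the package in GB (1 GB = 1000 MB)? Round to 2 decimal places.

Audio total: 256 + 256 = 512 kbps = 0.512 Mbps.
concert recording: 22.532 Mbps × 3060 s × 1.12 = 77221.7 Mb
conference talk: 5.542 Mbps × 3540 s × 1.12 = 21972.9 Mb
drone footage reel: 22.212 Mbps × 660 s × 1.12 = 16419.1 Mb
screen recording: 2.512 Mbps × 2040 s × 1.12 = 5739.4 Mb
short film: 8.632 Mbps × 1500 s × 1.12 = 14501.8 Mb
time-lapse clip: 43.512 Mbps × 491 s × 1.12 = 23928.1 Mb
Total: 159783.0 Mb = 19972.9 MB.
= 19.97 GB.

19.97 GB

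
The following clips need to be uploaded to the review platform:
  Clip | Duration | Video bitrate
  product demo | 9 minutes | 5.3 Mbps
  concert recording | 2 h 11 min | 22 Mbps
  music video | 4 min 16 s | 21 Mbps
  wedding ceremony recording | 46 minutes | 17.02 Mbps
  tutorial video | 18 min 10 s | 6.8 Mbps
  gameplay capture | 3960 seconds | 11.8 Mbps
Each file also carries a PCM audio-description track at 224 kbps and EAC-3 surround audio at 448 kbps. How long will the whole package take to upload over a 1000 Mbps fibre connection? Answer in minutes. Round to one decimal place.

Audio total: 224 + 448 = 672 kbps = 0.672 Mbps.
product demo: 5.972 Mbps × 540 s = 3224.9 Mb
concert recording: 22.672 Mbps × 7860 s = 178201.9 Mb
music video: 21.672 Mbps × 256 s = 5548.0 Mb
wedding ceremony recording: 17.692 Mbps × 2760 s = 48829.9 Mb
tutorial video: 7.472 Mbps × 1090 s = 8144.5 Mb
gameplay capture: 12.472 Mbps × 3960 s = 49389.1 Mb
Total: 293338.4 Mb = 36667.3 MB.
At 1000 Mbps: 293338.4 / 1000 = 293 s ≈ 4.89 minutes.

4.9 minutes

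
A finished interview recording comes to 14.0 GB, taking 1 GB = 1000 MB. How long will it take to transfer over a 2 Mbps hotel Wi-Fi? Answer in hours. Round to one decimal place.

15.6 hours

File: 14.0 GB = 112000.0 Mb.
At 2 Mbps: 112000.0 / 2 = 56000.0 s ≈ 15.6 hours.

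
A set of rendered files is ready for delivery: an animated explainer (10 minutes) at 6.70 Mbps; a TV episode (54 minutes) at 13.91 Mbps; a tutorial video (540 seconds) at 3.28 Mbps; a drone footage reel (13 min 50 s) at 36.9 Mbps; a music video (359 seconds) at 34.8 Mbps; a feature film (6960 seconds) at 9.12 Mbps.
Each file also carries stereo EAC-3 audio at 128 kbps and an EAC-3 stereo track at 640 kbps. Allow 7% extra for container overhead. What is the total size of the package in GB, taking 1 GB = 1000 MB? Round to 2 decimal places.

Audio total: 128 + 640 = 768 kbps = 0.768 Mbps.
animated explainer: 7.468 Mbps × 600 s × 1.07 = 4794.5 Mb
TV episode: 14.678 Mbps × 3240 s × 1.07 = 50885.7 Mb
tutorial video: 4.048 Mbps × 540 s × 1.07 = 2338.9 Mb
drone footage reel: 37.668 Mbps × 830 s × 1.07 = 33453.0 Mb
music video: 35.568 Mbps × 359 s × 1.07 = 13662.7 Mb
feature film: 9.888 Mbps × 6960 s × 1.07 = 73637.9 Mb
Total: 178772.7 Mb = 22346.6 MB.
= 22.35 GB.

22.35 GB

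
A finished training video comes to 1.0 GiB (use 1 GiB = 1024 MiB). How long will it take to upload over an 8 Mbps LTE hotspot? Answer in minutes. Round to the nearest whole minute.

File: 1.0 GiB = 8589.9 Mb.
At 8 Mbps: 8589.9 / 8 = 1073.7 s ≈ 17.9 minutes.

18 minutes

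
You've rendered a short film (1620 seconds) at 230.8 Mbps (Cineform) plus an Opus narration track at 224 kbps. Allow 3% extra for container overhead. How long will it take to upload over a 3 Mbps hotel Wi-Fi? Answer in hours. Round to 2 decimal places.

Audio: 224 kbps = 0.224 Mbps.
Total bitrate: 231.024 Mbps.
File: 231.024 Mbps × 1620 s = 374258.9 Mb.
With 3% container overhead: ×1.03. → 385486.6 Mb.
At 3 Mbps: 385486.6 / 3 = 128495.5 s ≈ 35.7 hours.

35.69 hours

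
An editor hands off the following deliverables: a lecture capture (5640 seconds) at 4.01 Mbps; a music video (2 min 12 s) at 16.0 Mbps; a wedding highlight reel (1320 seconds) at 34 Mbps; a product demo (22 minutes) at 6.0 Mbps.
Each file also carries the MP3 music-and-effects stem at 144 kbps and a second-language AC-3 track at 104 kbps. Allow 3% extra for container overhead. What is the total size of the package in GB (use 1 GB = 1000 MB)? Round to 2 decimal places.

10.25 GB

Audio total: 144 + 104 = 248 kbps = 0.248 Mbps.
lecture capture: 4.258 Mbps × 5640 s × 1.03 = 24735.6 Mb
music video: 16.248 Mbps × 132 s × 1.03 = 2209.1 Mb
wedding highlight reel: 34.248 Mbps × 1320 s × 1.03 = 46563.6 Mb
product demo: 6.248 Mbps × 1320 s × 1.03 = 8494.8 Mb
Total: 82003.0 Mb = 10250.4 MB.
= 10.25 GB.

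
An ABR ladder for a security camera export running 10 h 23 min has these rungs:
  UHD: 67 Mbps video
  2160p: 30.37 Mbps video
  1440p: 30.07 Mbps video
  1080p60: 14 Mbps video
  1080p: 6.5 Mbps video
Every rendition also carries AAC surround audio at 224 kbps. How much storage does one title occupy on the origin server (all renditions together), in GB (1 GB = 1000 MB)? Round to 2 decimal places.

696.48 GB

10 h 23 min = 623 min = 37380 s
Audio: 224 kbps = 0.224 Mbps.
Sum of rendition bitrates: (67+0.224) + (30.37+0.224) + (30.07+0.224) + (14+0.224) + (6.5+0.224) = 149.060 Mbps.
× 37380 s = 5,571,863 Mb = 696,483 MB = 696.5 GB.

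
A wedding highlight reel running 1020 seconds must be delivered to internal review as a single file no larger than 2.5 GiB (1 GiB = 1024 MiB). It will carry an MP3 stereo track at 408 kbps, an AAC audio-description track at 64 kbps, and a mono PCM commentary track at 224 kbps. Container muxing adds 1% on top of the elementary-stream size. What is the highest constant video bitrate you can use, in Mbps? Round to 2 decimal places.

20.15 Mbps

Budget: 2.5 GiB = 21474.8 Mb.
Stream payload after overhead: 21474.8 / 1.01 = 21262.2 Mb.
Total bitrate budget: 21262.2 Mb / 1020 s = 20.845 Mbps.
Audio total: 408 + 64 + 224 = 696 kbps = 0.696 Mbps.
Video: 20.845 − 0.696 = 20.149 Mbps.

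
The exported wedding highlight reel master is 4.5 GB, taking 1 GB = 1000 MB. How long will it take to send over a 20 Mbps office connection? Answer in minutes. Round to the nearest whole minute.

File: 4.5 GB = 36000.0 Mb.
At 20 Mbps: 36000.0 / 20 = 1800.0 s ≈ 30 minutes.

30 minutes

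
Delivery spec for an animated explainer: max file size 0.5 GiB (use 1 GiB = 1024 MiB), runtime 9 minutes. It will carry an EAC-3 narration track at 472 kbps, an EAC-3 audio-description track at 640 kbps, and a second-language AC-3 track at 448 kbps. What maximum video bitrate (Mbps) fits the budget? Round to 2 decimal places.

Budget: 0.5 GiB = 4295.0 Mb.
9 min = 540 s
Total bitrate budget: 4295.0 Mb / 540 s = 7.954 Mbps.
Audio total: 472 + 640 + 448 = 1560 kbps = 1.560 Mbps.
Video: 7.954 − 1.560 = 6.394 Mbps.

6.39 Mbps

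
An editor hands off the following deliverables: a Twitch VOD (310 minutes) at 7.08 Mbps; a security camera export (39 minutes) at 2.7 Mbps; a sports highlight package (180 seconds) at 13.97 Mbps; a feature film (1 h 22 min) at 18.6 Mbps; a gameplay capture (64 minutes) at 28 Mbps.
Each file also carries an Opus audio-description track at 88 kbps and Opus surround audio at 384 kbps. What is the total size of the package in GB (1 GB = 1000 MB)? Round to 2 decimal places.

44.21 GB

Audio total: 88 + 384 = 472 kbps = 0.472 Mbps.
Twitch VOD: 7.552 Mbps × 18600 s = 140467.2 Mb
security camera export: 3.172 Mbps × 2340 s = 7422.5 Mb
sports highlight package: 14.442 Mbps × 180 s = 2599.6 Mb
feature film: 19.072 Mbps × 4920 s = 93834.2 Mb
gameplay capture: 28.472 Mbps × 3840 s = 109332.5 Mb
Total: 353656.0 Mb = 44207.0 MB.
= 44.21 GB.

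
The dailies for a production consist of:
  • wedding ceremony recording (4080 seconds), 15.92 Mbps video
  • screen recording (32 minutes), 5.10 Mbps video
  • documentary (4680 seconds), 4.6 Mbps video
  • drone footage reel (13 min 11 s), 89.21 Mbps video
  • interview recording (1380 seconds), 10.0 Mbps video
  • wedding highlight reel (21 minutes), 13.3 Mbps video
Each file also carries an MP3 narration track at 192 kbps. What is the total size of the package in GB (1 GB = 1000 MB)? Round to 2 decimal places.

25.01 GB

Audio: 192 kbps = 0.192 Mbps.
wedding ceremony recording: 16.112 Mbps × 4080 s = 65737.0 Mb
screen recording: 5.292 Mbps × 1920 s = 10160.6 Mb
documentary: 4.792 Mbps × 4680 s = 22426.6 Mb
drone footage reel: 89.402 Mbps × 791 s = 70717.0 Mb
interview recording: 10.192 Mbps × 1380 s = 14065.0 Mb
wedding highlight reel: 13.492 Mbps × 1260 s = 16999.9 Mb
Total: 200106.0 Mb = 25013.3 MB.
= 25.01 GB.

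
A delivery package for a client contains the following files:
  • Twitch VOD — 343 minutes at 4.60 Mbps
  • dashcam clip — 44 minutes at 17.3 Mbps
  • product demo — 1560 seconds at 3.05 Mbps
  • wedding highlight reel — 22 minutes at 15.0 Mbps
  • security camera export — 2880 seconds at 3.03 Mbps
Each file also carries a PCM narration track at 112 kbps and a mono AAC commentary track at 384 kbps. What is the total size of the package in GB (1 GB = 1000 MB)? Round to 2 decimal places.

23.50 GB

Audio total: 112 + 384 = 496 kbps = 0.496 Mbps.
Twitch VOD: 5.096 Mbps × 20580 s = 104875.7 Mb
dashcam clip: 17.796 Mbps × 2640 s = 46981.4 Mb
product demo: 3.546 Mbps × 1560 s = 5531.8 Mb
wedding highlight reel: 15.496 Mbps × 1320 s = 20454.7 Mb
security camera export: 3.526 Mbps × 2880 s = 10154.9 Mb
Total: 187998.5 Mb = 23499.8 MB.
= 23.50 GB.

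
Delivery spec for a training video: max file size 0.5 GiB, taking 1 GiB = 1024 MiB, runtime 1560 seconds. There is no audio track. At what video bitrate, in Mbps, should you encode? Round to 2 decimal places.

Budget: 0.5 GiB = 4295.0 Mb.
Total bitrate budget: 4295.0 Mb / 1560 s = 2.753 Mbps.

2.75 Mbps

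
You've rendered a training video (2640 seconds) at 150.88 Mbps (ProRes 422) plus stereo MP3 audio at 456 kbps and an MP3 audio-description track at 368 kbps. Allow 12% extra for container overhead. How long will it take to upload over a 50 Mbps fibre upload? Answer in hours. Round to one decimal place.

Audio total: 456 + 368 = 824 kbps = 0.824 Mbps.
Total bitrate: 151.704 Mbps.
File: 151.704 Mbps × 2640 s = 400498.6 Mb.
With 12% container overhead: ×1.12. → 448558.4 Mb.
At 50 Mbps: 448558.4 / 50 = 8971.2 s ≈ 2.49 hours.

2.5 hours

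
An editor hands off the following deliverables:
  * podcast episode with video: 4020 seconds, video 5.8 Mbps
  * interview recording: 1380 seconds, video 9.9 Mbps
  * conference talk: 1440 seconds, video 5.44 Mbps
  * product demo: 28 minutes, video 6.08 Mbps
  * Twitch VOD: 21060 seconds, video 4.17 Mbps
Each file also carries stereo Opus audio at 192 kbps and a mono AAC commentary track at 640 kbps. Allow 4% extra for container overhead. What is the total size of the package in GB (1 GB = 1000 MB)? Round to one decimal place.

21.8 GB

Audio total: 192 + 640 = 832 kbps = 0.832 Mbps.
podcast episode with video: 6.632 Mbps × 4020 s × 1.04 = 27727.1 Mb
interview recording: 10.732 Mbps × 1380 s × 1.04 = 15402.6 Mb
conference talk: 6.272 Mbps × 1440 s × 1.04 = 9392.9 Mb
product demo: 6.912 Mbps × 1680 s × 1.04 = 12076.6 Mb
Twitch VOD: 5.002 Mbps × 21060 s × 1.04 = 109555.8 Mb
Total: 174155.0 Mb = 21769.4 MB.
= 21.77 GB.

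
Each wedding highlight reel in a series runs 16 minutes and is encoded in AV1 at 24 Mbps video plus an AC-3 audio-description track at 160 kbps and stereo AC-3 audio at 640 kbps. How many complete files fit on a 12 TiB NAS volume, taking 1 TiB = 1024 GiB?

16 min = 960 s
Audio total: 160 + 640 = 800 kbps = 0.800 Mbps.
Total bitrate: 24.800 Mbps.
Per item: 24.800 Mbps × 960 s = 23,808 Mb = 2,976 MB.
Capacity: 12 TiB = 105,553,116 Mb; 4433.51 items → 4433 complete.

4433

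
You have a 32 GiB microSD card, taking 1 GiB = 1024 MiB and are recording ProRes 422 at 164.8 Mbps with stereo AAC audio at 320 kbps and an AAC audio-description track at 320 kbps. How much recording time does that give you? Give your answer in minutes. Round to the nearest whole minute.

Audio total: 320 + 320 = 640 kbps = 0.640 Mbps.
Total bitrate: 164.8 + 0.640 = 165.440 Mbps.
Capacity: 32 GiB = 274,878 Mb.
Recording time: 274,878 / 165.440 = 1,661 s ≈ 27.7 minutes.

28 minutes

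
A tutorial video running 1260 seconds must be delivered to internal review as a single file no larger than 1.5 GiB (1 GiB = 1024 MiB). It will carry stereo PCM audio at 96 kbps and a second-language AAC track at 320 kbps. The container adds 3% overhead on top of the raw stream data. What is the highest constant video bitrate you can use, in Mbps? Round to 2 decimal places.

9.51 Mbps

Budget: 1.5 GiB = 12884.9 Mb.
Stream payload after overhead: 12884.9 / 1.03 = 12509.6 Mb.
Total bitrate budget: 12509.6 Mb / 1260 s = 9.928 Mbps.
Audio total: 96 + 320 = 416 kbps = 0.416 Mbps.
Video: 9.928 − 0.416 = 9.512 Mbps.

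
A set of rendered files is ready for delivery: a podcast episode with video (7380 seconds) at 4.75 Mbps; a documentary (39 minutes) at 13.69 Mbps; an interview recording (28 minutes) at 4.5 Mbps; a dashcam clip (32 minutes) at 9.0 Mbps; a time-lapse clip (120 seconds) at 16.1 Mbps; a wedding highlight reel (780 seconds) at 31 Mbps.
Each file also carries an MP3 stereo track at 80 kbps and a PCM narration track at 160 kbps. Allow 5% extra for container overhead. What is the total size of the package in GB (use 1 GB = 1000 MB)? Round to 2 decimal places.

15.94 GB

Audio total: 80 + 160 = 240 kbps = 0.240 Mbps.
podcast episode with video: 4.990 Mbps × 7380 s × 1.05 = 38667.5 Mb
documentary: 13.930 Mbps × 2340 s × 1.05 = 34226.0 Mb
interview recording: 4.740 Mbps × 1680 s × 1.05 = 8361.4 Mb
dashcam clip: 9.240 Mbps × 1920 s × 1.05 = 18627.8 Mb
time-lapse clip: 16.340 Mbps × 120 s × 1.05 = 2058.8 Mb
wedding highlight reel: 31.240 Mbps × 780 s × 1.05 = 25585.6 Mb
Total: 127527.1 Mb = 15940.9 MB.
= 15.94 GB.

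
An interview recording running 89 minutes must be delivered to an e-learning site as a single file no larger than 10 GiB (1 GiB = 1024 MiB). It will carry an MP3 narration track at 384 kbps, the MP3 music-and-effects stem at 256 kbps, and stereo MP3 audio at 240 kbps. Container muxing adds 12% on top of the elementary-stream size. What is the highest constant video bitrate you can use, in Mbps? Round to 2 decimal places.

13.48 Mbps

Budget: 10 GiB = 85899.3 Mb.
Stream payload after overhead: 85899.3 / 1.12 = 76695.8 Mb.
89 min = 5340 s
Total bitrate budget: 76695.8 Mb / 5340 s = 14.363 Mbps.
Audio total: 384 + 256 + 240 = 880 kbps = 0.880 Mbps.
Video: 14.363 − 0.880 = 13.483 Mbps.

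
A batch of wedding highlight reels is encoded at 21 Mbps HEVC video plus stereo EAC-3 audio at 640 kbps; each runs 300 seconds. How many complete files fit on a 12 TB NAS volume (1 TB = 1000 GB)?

Audio: 640 kbps = 0.640 Mbps.
Total bitrate: 21.640 Mbps.
Per item: 21.640 Mbps × 300 s = 6,492 Mb = 811.5 MB.
Capacity: 12 TB = 96,000,000 Mb; 14787.43 items → 14787 complete.

14787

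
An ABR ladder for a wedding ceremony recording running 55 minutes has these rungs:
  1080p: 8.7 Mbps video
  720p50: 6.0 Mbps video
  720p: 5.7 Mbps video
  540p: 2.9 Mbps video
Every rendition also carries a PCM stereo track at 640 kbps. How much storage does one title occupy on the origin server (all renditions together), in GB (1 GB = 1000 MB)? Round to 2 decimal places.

55 min = 3300 s
Audio: 640 kbps = 0.640 Mbps.
Sum of rendition bitrates: (8.7+0.640) + (6.0+0.640) + (5.7+0.640) + (2.9+0.640) = 25.860 Mbps.
× 3300 s = 85,338 Mb = 10,667 MB = 10.67 GB.

10.67 GB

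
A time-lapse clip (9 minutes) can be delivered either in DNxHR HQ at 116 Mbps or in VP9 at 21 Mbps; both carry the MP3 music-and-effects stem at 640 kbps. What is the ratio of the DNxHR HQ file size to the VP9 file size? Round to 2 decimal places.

9 min = 540 s
Audio: 640 kbps = 0.640 Mbps.
DNxHR HQ: 116.640 Mbps × 540 s = 62985.6 Mb = 7.873 GB.
VP9: 21.640 Mbps × 540 s = 11685.6 Mb = 1.461 GB.
Ratio: 7.873 / 1.461 = 5.390.

5.39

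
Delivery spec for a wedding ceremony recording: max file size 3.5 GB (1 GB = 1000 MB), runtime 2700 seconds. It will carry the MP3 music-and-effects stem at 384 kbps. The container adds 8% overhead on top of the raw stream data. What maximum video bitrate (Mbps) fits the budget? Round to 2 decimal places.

Budget: 3.5 GB = 28000.0 Mb.
Stream payload after overhead: 28000.0 / 1.08 = 25925.9 Mb.
Total bitrate budget: 25925.9 Mb / 2700 s = 9.602 Mbps.
Audio: 384 kbps = 0.384 Mbps.
Video: 9.602 − 0.384 = 9.218 Mbps.

9.22 Mbps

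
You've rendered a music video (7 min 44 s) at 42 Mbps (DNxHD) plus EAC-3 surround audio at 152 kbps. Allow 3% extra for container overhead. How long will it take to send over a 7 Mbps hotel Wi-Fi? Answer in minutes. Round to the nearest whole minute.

48 minutes

7 min 44 s = 464 s
Audio: 152 kbps = 0.152 Mbps.
Total bitrate: 42.152 Mbps.
File: 42.152 Mbps × 464 s = 19558.5 Mb.
With 3% container overhead: ×1.03. → 20145.3 Mb.
At 7 Mbps: 20145.3 / 7 = 2877.9 s ≈ 48 minutes.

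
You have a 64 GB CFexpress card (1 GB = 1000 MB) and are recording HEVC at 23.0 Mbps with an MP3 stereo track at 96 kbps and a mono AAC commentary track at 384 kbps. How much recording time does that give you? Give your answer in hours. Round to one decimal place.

Audio total: 96 + 384 = 480 kbps = 0.480 Mbps.
Total bitrate: 23.0 + 0.480 = 23.480 Mbps.
Capacity: 64 GB = 512,000 Mb.
Recording time: 512,000 / 23.480 = 21,806 s ≈ 6.06 hours.

6.1 hours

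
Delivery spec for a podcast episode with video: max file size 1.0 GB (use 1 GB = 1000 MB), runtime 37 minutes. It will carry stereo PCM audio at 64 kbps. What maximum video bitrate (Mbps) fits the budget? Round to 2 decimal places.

3.54 Mbps

Budget: 1.0 GB = 8000.0 Mb.
37 min = 2220 s
Total bitrate budget: 8000.0 Mb / 2220 s = 3.604 Mbps.
Audio: 64 kbps = 0.064 Mbps.
Video: 3.604 − 0.064 = 3.540 Mbps.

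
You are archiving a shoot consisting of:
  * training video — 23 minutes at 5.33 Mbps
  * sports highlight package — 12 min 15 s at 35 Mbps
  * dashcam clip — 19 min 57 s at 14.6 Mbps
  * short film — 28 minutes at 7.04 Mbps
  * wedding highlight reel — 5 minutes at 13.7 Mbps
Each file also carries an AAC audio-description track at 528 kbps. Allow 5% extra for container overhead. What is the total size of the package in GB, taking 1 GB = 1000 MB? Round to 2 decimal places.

9.09 GB

Audio: 528 kbps = 0.528 Mbps.
training video: 5.858 Mbps × 1380 s × 1.05 = 8488.2 Mb
sports highlight package: 35.528 Mbps × 735 s × 1.05 = 27418.7 Mb
dashcam clip: 15.128 Mbps × 1197 s × 1.05 = 19013.6 Mb
short film: 7.568 Mbps × 1680 s × 1.05 = 13350.0 Mb
wedding highlight reel: 14.228 Mbps × 300 s × 1.05 = 4481.8 Mb
Total: 72752.4 Mb = 9094.0 MB.
= 9.094 GB.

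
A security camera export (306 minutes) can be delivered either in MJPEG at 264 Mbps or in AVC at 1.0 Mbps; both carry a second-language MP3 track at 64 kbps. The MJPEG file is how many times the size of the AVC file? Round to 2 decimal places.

248.18

306 min = 18360 s
Audio: 64 kbps = 0.064 Mbps.
MJPEG: 264.064 Mbps × 18360 s = 4848215.0 Mb = 606.027 GB.
AVC: 1.064 Mbps × 18360 s = 19535.0 Mb = 2.442 GB.
Ratio: 606.027 / 2.442 = 248.180.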